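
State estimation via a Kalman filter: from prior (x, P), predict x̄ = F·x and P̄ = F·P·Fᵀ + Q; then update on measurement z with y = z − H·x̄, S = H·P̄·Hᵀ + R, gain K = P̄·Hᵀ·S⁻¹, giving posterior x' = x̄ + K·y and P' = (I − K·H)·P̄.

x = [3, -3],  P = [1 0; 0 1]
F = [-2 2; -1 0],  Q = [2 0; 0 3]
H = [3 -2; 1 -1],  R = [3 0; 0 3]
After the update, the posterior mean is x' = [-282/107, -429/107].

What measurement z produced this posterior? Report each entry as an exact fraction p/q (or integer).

z = [1, 2]

x̄ = F·x = [-12, -3]
P̄ = F·P·Fᵀ + Q = [10 2; 2 4]
S = H·P̄·Hᵀ + R = [85 28; 28 13]
K = P̄·Hᵀ·S⁻¹ = [38/107 -16/107; 10/107 -38/107]
x' − x̄ = [1002/107, -108/107] = K·y
y = (KᵀK)⁻¹·Kᵀ·(x' − x̄) = [31, 11]
z = y + H·x̄ = [31, 11] + [-30, -9] = [1, 2]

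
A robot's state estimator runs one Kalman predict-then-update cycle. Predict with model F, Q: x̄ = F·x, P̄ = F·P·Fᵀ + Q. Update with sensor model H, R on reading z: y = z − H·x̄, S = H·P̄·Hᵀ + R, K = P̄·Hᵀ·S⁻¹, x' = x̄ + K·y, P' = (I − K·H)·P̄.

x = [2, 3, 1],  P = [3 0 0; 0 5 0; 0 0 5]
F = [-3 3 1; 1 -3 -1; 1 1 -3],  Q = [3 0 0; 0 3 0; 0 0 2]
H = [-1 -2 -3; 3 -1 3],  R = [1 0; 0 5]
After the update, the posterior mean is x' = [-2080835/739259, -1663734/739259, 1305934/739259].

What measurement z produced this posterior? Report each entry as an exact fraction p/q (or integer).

z = [2, -1]

x̄ = F·x = [4, -8, 2]
P̄ = F·P·Fᵀ + Q = [80 -59 -9; -59 56 3; -9 3 55]
S = H·P̄·Hᵀ + R = [546 -229; -229 1450]
K = P̄·Hᵀ·S⁻¹ = [156538/739259 163397/739259; -141196/739259 -136502/739259; -203985/739259 36612/739259]
x' − x̄ = [-5037871/739259, 4250338/739259, -172584/739259] = K·y
y = (KᵀK)⁻¹·Kᵀ·(x' − x̄) = [-4, -27]
z = y + H·x̄ = [-4, -27] + [6, 26] = [2, -1]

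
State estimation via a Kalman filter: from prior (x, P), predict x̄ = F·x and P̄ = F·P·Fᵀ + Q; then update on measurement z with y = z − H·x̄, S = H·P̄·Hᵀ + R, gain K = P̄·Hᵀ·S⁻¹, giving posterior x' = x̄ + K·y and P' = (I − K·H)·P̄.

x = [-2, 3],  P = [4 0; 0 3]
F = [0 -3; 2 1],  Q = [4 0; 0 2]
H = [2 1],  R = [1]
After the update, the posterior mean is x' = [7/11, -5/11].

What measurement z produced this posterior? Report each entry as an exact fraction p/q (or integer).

z = [1]

x̄ = F·x = [-9, -1]
P̄ = F·P·Fᵀ + Q = [31 -9; -9 21]
S = H·P̄·Hᵀ + R = [110]
K = P̄·Hᵀ·S⁻¹ = [53/110; 3/110]
x' − x̄ = [106/11, 6/11] = K·y
y = (KᵀK)⁻¹·Kᵀ·(x' − x̄) = [20]
z = y + H·x̄ = [20] + [-19] = [1]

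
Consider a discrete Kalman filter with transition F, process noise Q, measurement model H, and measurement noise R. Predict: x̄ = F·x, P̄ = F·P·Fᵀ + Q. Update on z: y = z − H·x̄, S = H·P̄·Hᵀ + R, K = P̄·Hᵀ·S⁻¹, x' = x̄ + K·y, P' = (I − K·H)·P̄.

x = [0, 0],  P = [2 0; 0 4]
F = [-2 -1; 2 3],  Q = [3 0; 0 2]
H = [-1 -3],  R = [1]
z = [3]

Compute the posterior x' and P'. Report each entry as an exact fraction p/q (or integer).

x' = [27/62, -177/155]
P' = [525/62 -89/31; -89/31 168/155]

x̄ = F·x = [0, 0]
P̄ = F·P·Fᵀ + Q = [15 -20; -20 46]
y = z − H·x̄ = [3]
S = H·P̄·Hᵀ + R = [310]
K = P̄·Hᵀ·S⁻¹ = [9/62; -59/155]
x' = x̄ + K·y = [27/62, -177/155]
P' = (I − K·H)·P̄ = [525/62 -89/31; -89/31 168/155]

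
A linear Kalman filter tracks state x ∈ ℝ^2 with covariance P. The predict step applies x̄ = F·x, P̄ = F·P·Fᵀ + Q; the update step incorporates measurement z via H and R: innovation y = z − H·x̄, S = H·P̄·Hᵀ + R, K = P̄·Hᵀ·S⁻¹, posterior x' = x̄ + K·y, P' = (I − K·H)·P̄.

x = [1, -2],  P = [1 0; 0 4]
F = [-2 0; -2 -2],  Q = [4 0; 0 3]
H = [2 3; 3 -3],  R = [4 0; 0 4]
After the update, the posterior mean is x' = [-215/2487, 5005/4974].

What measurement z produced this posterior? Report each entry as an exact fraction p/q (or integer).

z = [3, -3]

x̄ = F·x = [-2, 2]
P̄ = F·P·Fᵀ + Q = [8 4; 4 23]
S = H·P̄·Hᵀ + R = [291 -147; -147 211]
K = P̄·Hᵀ·S⁻¹ = [959/4974 317/1658; 1967/9948 -439/3316]
x' − x̄ = [4759/2487, -4943/4974] = K·y
y = (KᵀK)⁻¹·Kᵀ·(x' − x̄) = [1, 9]
z = y + H·x̄ = [1, 9] + [2, -12] = [3, -3]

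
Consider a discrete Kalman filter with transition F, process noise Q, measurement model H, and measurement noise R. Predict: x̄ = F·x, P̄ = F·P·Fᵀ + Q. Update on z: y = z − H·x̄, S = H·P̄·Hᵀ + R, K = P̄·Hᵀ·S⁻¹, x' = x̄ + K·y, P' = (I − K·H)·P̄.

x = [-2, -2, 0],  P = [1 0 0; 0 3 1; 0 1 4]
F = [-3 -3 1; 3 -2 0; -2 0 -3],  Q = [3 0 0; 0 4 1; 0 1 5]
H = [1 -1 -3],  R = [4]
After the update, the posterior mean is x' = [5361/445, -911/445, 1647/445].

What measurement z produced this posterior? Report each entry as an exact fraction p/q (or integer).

x̄ = F·x = [12, -2, 4]
P̄ = F·P·Fᵀ + Q = [37 7 3; 7 25 1; 3 1 45]
S = H·P̄·Hᵀ + R = [445]
K = P̄·Hᵀ·S⁻¹ = [21/445; -21/445; -133/445]
x' − x̄ = [21/445, -21/445, -133/445] = K·y
y = (KᵀK)⁻¹·Kᵀ·(x' − x̄) = [1]
z = y + H·x̄ = [1] + [2] = [3]

z = [3]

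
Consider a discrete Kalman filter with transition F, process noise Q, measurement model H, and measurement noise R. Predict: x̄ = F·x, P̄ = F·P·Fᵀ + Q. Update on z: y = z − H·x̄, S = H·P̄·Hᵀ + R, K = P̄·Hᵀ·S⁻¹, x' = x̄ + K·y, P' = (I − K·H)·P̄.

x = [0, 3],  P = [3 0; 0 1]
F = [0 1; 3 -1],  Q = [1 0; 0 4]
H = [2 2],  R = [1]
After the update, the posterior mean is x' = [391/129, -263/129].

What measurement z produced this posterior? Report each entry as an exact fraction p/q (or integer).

z = [2]

x̄ = F·x = [3, -3]
P̄ = F·P·Fᵀ + Q = [2 -1; -1 32]
S = H·P̄·Hᵀ + R = [129]
K = P̄·Hᵀ·S⁻¹ = [2/129; 62/129]
x' − x̄ = [4/129, 124/129] = K·y
y = (KᵀK)⁻¹·Kᵀ·(x' − x̄) = [2]
z = y + H·x̄ = [2] + [0] = [2]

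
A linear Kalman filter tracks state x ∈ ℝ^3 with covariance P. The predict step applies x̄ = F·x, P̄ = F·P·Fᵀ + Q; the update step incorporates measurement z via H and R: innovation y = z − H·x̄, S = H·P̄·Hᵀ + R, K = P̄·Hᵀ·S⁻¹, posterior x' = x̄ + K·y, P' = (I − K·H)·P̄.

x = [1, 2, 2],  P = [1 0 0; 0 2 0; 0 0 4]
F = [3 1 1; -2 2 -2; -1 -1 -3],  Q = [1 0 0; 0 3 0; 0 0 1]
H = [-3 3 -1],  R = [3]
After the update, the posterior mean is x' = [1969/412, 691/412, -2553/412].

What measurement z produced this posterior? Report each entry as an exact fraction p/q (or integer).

x̄ = F·x = [7, -2, -9]
P̄ = F·P·Fᵀ + Q = [16 -10 -17; -10 31 22; -17 22 40]
S = H·P̄·Hᵀ + R = [412]
K = P̄·Hᵀ·S⁻¹ = [-61/412; 101/412; 77/412]
x' − x̄ = [-915/412, 1515/412, 1155/412] = K·y
y = (KᵀK)⁻¹·Kᵀ·(x' − x̄) = [15]
z = y + H·x̄ = [15] + [-18] = [-3]

z = [-3]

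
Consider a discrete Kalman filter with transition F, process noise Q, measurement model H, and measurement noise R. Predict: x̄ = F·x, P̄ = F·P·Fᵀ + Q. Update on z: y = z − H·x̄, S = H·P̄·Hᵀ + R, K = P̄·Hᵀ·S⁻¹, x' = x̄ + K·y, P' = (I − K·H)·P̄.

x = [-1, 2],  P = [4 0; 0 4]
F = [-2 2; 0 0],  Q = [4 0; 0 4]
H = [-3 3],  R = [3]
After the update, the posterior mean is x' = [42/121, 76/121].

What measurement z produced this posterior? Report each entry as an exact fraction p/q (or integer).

z = [1]

x̄ = F·x = [6, 0]
P̄ = F·P·Fᵀ + Q = [36 0; 0 4]
S = H·P̄·Hᵀ + R = [363]
K = P̄·Hᵀ·S⁻¹ = [-36/121; 4/121]
x' − x̄ = [-684/121, 76/121] = K·y
y = (KᵀK)⁻¹·Kᵀ·(x' − x̄) = [19]
z = y + H·x̄ = [19] + [-18] = [1]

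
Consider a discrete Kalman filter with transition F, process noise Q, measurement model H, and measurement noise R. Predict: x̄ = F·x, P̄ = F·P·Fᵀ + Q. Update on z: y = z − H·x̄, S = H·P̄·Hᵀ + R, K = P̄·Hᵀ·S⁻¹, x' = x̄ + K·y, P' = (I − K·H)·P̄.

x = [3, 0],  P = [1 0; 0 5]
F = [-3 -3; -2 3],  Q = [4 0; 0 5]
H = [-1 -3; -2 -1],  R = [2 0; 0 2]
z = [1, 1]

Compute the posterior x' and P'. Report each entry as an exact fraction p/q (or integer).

x̄ = F·x = [-9, -6]
P̄ = F·P·Fᵀ + Q = [58 -39; -39 54]
y = z − H·x̄ = [-26, -23]
S = H·P̄·Hᵀ + R = [312 5; 5 132]
K = P̄·Hᵀ·S⁻¹ = [8173/41159 -24319/41159; -16356/41159 8103/41159]
x' = x̄ + K·y = [-23592/41159, -8067/41159]
P' = (I − K·H)·P̄ = [32452/41159 -16266/41159; -16266/41159 16326/41159]

x' = [-23592/41159, -8067/41159]
P' = [32452/41159 -16266/41159; -16266/41159 16326/41159]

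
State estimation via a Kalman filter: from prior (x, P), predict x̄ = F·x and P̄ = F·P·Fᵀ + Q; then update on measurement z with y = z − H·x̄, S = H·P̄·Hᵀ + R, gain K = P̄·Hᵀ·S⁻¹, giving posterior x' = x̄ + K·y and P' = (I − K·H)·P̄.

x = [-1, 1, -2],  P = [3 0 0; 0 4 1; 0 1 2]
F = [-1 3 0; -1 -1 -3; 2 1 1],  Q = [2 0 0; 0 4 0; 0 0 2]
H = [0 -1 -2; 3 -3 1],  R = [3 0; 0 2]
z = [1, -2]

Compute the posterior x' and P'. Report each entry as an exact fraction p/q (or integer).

x̄ = F·x = [4, 6, -3]
P̄ = F·P·Fᵀ + Q = [41 -18 9; -18 35 -20; 9 -20 22]
y = z − H·x̄ = [1, 7]
S = H·P̄·Hᵀ + R = [46 -39; -39 1206]
K = P̄·Hᵀ·S⁻¹ = [806/5995 2852/17985; -317/17985 -8039/53955; -8231/17985 4078/53955]
x' = x̄ + K·y = [94322/17985, 266506/53955, -158012/53955]
P' = (I − K·H)·P̄ = [68971/5995 174688/17985 -90971/17985; 174688/17985 454199/53955 -225673/53955; -90971/17985 -225673/53955 149876/53955]

x' = [94322/17985, 266506/53955, -158012/53955]
P' = [68971/5995 174688/17985 -90971/17985; 174688/17985 454199/53955 -225673/53955; -90971/17985 -225673/53955 149876/53955]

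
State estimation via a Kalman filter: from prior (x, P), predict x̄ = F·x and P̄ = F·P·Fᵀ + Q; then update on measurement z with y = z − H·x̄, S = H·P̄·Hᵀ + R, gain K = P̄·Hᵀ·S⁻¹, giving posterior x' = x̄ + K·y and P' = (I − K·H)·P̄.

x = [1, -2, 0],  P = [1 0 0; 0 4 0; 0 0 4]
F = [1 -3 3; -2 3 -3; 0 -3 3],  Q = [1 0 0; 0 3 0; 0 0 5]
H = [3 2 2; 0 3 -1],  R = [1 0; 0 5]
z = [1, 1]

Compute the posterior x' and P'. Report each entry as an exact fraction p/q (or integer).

x̄ = F·x = [7, -8, 6]
P̄ = F·P·Fᵀ + Q = [74 -74 72; -74 79 -72; 72 -72 77]
y = z − H·x̄ = [-16, 31]
S = H·P̄·Hᵀ + R = [691 -850; -850 1225]
K = P̄·Hᵀ·S⁻¹ = [686/4959 -17854/123975; 314/4959 36719/123975; 1112/4959 -10363/123975]
x' = x̄ + K·y = [4439/13775, 2321/13775, -2467/13775]
P' = (I − K·H)·P̄ = [186374/123975 -90064/123975 -180922/123975; -90064/123975 80654/123975 58367/123975; -180922/123975 58367/123975 226916/123975]

x' = [4439/13775, 2321/13775, -2467/13775]
P' = [186374/123975 -90064/123975 -180922/123975; -90064/123975 80654/123975 58367/123975; -180922/123975 58367/123975 226916/123975]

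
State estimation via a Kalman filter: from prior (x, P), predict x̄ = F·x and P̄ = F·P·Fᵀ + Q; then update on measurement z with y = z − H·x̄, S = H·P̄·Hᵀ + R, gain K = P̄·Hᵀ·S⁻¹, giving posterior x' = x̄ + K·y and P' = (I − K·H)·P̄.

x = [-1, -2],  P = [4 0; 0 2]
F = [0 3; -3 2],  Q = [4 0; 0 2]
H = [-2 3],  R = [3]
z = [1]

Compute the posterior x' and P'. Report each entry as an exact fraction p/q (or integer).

x̄ = F·x = [-6, -1]
P̄ = F·P·Fᵀ + Q = [22 12; 12 46]
y = z − H·x̄ = [-8]
S = H·P̄·Hᵀ + R = [361]
K = P̄·Hᵀ·S⁻¹ = [-8/361; 6/19]
x' = x̄ + K·y = [-2102/361, -67/19]
P' = (I − K·H)·P̄ = [7878/361 276/19; 276/19 10]

x' = [-2102/361, -67/19]
P' = [7878/361 276/19; 276/19 10]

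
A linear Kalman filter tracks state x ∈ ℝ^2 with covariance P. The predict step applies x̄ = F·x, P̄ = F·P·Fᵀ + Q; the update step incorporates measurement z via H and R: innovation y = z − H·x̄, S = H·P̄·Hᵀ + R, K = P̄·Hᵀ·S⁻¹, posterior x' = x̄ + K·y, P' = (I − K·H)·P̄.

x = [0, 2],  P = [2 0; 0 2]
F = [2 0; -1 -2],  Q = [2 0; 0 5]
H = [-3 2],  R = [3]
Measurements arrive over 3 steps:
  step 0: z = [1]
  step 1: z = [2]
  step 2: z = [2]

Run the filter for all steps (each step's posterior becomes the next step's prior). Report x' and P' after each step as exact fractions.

step 0: x̄ = F·x = [0, -4]
step 0: P̄ = F·P·Fᵀ + Q = [10 -4; -4 15]
step 0: y = z − H·x̄ = [9]
step 0: S = H·P̄·Hᵀ + R = [201]
step 0: K = P̄·Hᵀ·S⁻¹ = [-38/201; 14/67]
step 0: x' = x̄ + K·y = [-114/67, -142/67]
step 0: P' = (I − K·H)·P̄ = [566/201 264/67; 264/67 417/67]
step 1: x̄ = F·x = [-228/67, 398/67]
step 1: P̄ = F·P·Fᵀ + Q = [2666/201 -4300/201; -4300/201 9743/201]
step 1: y = z − H·x̄ = [-1346/67]
step 1: S = H·P̄·Hᵀ + R = [115169/201]
step 1: K = P̄·Hᵀ·S⁻¹ = [-16598/115169; 32386/115169]
step 1: x' = x̄ + K·y = [-58472/115169, 33518/115169]
step 1: P' = (I − K·H)·P̄ = [156950/115169 210528/115169; 210528/115169 364371/115169]
step 2: x̄ = F·x = [-116944/115169, -8564/115169]
step 2: P̄ = F·P·Fᵀ + Q = [858138/115169 -1156012/115169; -1156012/115169 3032391/115169]
step 2: y = z − H·x̄ = [-103366/115169]
step 2: S = H·P̄·Hᵀ + R = [34070457/115169]
step 2: K = P̄·Hᵀ·S⁻¹ = [-4886438/34070457; 3177606/11356819]
step 2: x' = x̄ + K·y = [-30209900/34070457, -3696448/11356819]
step 2: P' = (I − K·H)·P̄ = [46539238/34070457 20826400/11356819; 20826400/11356819 36006009/11356819]

step 0: x' = [-114/67, -142/67], P' = [566/201 264/67; 264/67 417/67]
step 1: x' = [-58472/115169, 33518/115169], P' = [156950/115169 210528/115169; 210528/115169 364371/115169]
step 2: x' = [-30209900/34070457, -3696448/11356819], P' = [46539238/34070457 20826400/11356819; 20826400/11356819 36006009/11356819]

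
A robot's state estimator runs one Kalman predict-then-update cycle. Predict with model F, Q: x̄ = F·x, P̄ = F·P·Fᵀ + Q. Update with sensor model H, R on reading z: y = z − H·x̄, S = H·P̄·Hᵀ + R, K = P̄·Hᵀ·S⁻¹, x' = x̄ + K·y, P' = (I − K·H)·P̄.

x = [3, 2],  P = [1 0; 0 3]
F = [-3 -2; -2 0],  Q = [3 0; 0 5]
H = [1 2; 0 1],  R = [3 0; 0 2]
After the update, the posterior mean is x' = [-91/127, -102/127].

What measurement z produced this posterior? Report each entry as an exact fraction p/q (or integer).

z = [-1, -2]

x̄ = F·x = [-13, -6]
P̄ = F·P·Fᵀ + Q = [24 6; 6 9]
S = H·P̄·Hᵀ + R = [87 24; 24 11]
K = P̄·Hᵀ·S⁻¹ = [84/127 -114/127; 16/127 69/127]
x' − x̄ = [1560/127, 660/127] = K·y
y = (KᵀK)⁻¹·Kᵀ·(x' − x̄) = [24, 4]
z = y + H·x̄ = [24, 4] + [-25, -6] = [-1, -2]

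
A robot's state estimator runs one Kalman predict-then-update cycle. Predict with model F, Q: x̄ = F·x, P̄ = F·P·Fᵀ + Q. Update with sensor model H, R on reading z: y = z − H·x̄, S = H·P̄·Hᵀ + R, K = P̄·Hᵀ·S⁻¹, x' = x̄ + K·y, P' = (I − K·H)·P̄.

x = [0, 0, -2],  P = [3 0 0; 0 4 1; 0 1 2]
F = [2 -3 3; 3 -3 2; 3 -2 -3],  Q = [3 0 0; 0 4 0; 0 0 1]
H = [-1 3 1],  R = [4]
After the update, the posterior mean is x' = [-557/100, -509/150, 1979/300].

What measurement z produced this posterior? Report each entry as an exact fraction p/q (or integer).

x̄ = F·x = [-6, -4, 6]
P̄ = F·P·Fᵀ + Q = [51 51 27; 51 63 44; 27 44 74]
S = H·P̄·Hᵀ + R = [600]
K = P̄·Hᵀ·S⁻¹ = [43/200; 91/300; 179/600]
x' − x̄ = [43/100, 91/150, 179/300] = K·y
y = (KᵀK)⁻¹·Kᵀ·(x' − x̄) = [2]
z = y + H·x̄ = [2] + [0] = [2]

z = [2]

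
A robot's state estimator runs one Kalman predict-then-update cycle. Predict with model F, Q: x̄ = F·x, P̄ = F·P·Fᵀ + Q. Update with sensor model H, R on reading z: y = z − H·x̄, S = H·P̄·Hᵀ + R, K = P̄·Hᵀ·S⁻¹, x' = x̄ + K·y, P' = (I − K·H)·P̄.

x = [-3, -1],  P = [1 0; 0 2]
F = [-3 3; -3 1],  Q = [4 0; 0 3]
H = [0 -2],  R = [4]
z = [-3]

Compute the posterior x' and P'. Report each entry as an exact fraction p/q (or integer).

x' = [-1/2, 29/15]
P' = [16 1; 1 14/15]

x̄ = F·x = [6, 8]
P̄ = F·P·Fᵀ + Q = [31 15; 15 14]
y = z − H·x̄ = [13]
S = H·P̄·Hᵀ + R = [60]
K = P̄·Hᵀ·S⁻¹ = [-1/2; -7/15]
x' = x̄ + K·y = [-1/2, 29/15]
P' = (I − K·H)·P̄ = [16 1; 1 14/15]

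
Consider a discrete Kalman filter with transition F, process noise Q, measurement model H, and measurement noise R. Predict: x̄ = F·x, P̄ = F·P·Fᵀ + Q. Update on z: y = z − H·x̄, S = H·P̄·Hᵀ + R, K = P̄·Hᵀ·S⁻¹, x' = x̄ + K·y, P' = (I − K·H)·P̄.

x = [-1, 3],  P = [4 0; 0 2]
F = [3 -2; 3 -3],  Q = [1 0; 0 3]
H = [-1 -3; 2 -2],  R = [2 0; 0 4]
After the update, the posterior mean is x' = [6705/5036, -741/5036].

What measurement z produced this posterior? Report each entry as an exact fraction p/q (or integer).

x̄ = F·x = [-9, -12]
P̄ = F·P·Fᵀ + Q = [45 48; 48 57]
S = H·P̄·Hᵀ + R = [848 60; 60 28]
K = P̄·Hᵀ·S⁻¹ = [-1233/5036 1563/5036; -1263/5036 -531/5036]
x' − x̄ = [52029/5036, 59691/5036] = K·y
y = (KᵀK)⁻¹·Kᵀ·(x' − x̄) = [-46, -3]
z = y + H·x̄ = [-46, -3] + [45, 6] = [-1, 3]

z = [-1, 3]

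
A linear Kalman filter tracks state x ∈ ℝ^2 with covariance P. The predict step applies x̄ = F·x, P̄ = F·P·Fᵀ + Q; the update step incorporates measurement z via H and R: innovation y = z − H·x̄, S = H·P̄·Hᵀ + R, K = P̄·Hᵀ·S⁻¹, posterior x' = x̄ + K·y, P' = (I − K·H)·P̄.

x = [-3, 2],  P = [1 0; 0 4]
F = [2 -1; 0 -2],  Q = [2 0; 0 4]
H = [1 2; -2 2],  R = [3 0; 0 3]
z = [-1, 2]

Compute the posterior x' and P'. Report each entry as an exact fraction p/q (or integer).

x' = [-2666/1813, -4/49]
P' = [1118/1813 8/49; 8/49 20/49]

x̄ = F·x = [-8, -4]
P̄ = F·P·Fᵀ + Q = [10 8; 8 20]
y = z − H·x̄ = [15, -6]
S = H·P̄·Hᵀ + R = [125 44; 44 59]
K = P̄·Hᵀ·S⁻¹ = [570/1813 -548/1813; 16/49 8/49]
x' = x̄ + K·y = [-2666/1813, -4/49]
P' = (I − K·H)·P̄ = [1118/1813 8/49; 8/49 20/49]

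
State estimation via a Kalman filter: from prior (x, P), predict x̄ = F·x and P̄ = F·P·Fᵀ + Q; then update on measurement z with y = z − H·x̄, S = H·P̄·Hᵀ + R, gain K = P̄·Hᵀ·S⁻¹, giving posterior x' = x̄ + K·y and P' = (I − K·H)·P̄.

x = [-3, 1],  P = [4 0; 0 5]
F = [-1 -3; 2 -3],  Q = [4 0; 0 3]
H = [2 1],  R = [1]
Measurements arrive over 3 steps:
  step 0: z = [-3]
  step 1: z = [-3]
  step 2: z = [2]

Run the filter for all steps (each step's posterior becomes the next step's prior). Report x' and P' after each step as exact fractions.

step 0: x̄ = F·x = [0, -9]
step 0: P̄ = F·P·Fᵀ + Q = [53 37; 37 64]
step 0: y = z − H·x̄ = [6]
step 0: S = H·P̄·Hᵀ + R = [425]
step 0: K = P̄·Hᵀ·S⁻¹ = [143/425; 138/425]
step 0: x' = x̄ + K·y = [858/425, -2997/425]
step 0: P' = (I − K·H)·P̄ = [2076/425 -4009/425; -4009/425 8156/425]
step 1: x̄ = F·x = [8133/425, 10707/425]
step 1: P̄ = F·P·Fᵀ + Q = [53126/425 81279/425; 81279/425 131091/425]
step 1: y = z − H·x̄ = [-28248/425]
step 1: S = H·P̄·Hᵀ + R = [669136/425]
step 1: K = P̄·Hᵀ·S⁻¹ = [187531/669136; 293649/669136]
step 1: x' = x̄ + K·y = [42561/83642, -332517/83642]
step 1: P' = (I − K·H)·P̄ = [895631/669136 -1603731/669136; -1603731/669136 3501111/669136]
step 2: x̄ = F·x = [477495/41821, 1082673/83642]
step 2: P̄ = F·P·Fᵀ + Q = [6364947/167284 17264965/334568; 17264965/334568 56344703/669136]
step 2: y = z − H·x̄ = [-2825369/83642]
step 2: S = H·P̄·Hᵀ + R = [296972711/669136]
step 2: K = P̄·Hᵀ·S⁻¹ = [85449506/296972711; 7376739/17468983]
step 2: x' = x̄ + K·y = [504287128/296972711, -23060346/17468983]
step 2: P' = (I − K·H)·P̄ = [387431237/296972711 -40553704/17468983; -40553704/17468983 88484147/17468983]

step 0: x' = [858/425, -2997/425], P' = [2076/425 -4009/425; -4009/425 8156/425]
step 1: x' = [42561/83642, -332517/83642], P' = [895631/669136 -1603731/669136; -1603731/669136 3501111/669136]
step 2: x' = [504287128/296972711, -23060346/17468983], P' = [387431237/296972711 -40553704/17468983; -40553704/17468983 88484147/17468983]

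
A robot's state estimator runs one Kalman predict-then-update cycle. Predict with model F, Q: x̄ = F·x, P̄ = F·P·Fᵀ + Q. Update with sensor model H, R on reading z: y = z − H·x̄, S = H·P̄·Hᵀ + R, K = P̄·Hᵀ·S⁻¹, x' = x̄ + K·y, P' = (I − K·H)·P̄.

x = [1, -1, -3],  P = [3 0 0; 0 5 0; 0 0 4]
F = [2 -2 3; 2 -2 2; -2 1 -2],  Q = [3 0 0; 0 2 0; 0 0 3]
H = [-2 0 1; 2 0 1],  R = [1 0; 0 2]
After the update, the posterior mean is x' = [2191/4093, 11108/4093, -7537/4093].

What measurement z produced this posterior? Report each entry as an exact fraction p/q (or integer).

z = [-3, -1]

x̄ = F·x = [-5, -2, 3]
P̄ = F·P·Fᵀ + Q = [71 56 -46; 56 50 -38; -46 -38 36]
S = H·P̄·Hᵀ + R = [505 -248; -248 138]
K = P̄·Hᵀ·S⁻¹ = [-1068/4093 928/4093; -1174/4093 85/4093; 1888/4093 1732/4093]
x' − x̄ = [22656/4093, 19294/4093, -19816/4093] = K·y
y = (KᵀK)⁻¹·Kᵀ·(x' − x̄) = [-16, 6]
z = y + H·x̄ = [-16, 6] + [13, -7] = [-3, -1]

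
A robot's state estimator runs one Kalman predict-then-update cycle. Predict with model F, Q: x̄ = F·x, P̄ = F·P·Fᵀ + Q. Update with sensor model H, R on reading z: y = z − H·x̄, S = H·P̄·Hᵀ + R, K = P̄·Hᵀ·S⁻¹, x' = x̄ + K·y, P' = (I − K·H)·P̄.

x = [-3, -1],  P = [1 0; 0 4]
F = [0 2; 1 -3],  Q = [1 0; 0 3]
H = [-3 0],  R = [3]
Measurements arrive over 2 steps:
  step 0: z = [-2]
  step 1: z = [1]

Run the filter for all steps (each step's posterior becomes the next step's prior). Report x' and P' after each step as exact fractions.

step 0: x' = [8/13, -48/13], P' = [17/52 -6/13; -6/13 88/13]
step 1: x' = [-461/1108, 383/277], P' = [365/1108 -135/277; -135/277 6965/1108]

step 0: x̄ = F·x = [-2, 0]
step 0: P̄ = F·P·Fᵀ + Q = [17 -24; -24 40]
step 0: y = z − H·x̄ = [-8]
step 0: S = H·P̄·Hᵀ + R = [156]
step 0: K = P̄·Hᵀ·S⁻¹ = [-17/52; 6/13]
step 0: x' = x̄ + K·y = [8/13, -48/13]
step 0: P' = (I − K·H)·P̄ = [17/52 -6/13; -6/13 88/13]
step 1: x̄ = F·x = [-96/13, 152/13]
step 1: P̄ = F·P·Fᵀ + Q = [365/13 -540/13; -540/13 3485/52]
step 1: y = z − H·x̄ = [-275/13]
step 1: S = H·P̄·Hᵀ + R = [3324/13]
step 1: K = P̄·Hᵀ·S⁻¹ = [-365/1108; 135/277]
step 1: x' = x̄ + K·y = [-461/1108, 383/277]
step 1: P' = (I − K·H)·P̄ = [365/1108 -135/277; -135/277 6965/1108]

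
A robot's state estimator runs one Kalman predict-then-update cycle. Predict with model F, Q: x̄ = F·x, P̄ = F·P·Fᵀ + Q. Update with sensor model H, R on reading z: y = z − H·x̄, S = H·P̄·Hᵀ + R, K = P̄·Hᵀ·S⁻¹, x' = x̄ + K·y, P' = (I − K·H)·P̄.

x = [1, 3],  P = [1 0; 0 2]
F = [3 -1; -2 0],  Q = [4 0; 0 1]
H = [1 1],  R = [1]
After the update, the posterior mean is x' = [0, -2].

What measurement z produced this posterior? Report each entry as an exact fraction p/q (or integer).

z = [-2]

x̄ = F·x = [0, -2]
P̄ = F·P·Fᵀ + Q = [15 -6; -6 5]
S = H·P̄·Hᵀ + R = [9]
K = P̄·Hᵀ·S⁻¹ = [1; -1/9]
x' − x̄ = [0, 0] = K·y
y = (KᵀK)⁻¹·Kᵀ·(x' − x̄) = [0]
z = y + H·x̄ = [0] + [-2] = [-2]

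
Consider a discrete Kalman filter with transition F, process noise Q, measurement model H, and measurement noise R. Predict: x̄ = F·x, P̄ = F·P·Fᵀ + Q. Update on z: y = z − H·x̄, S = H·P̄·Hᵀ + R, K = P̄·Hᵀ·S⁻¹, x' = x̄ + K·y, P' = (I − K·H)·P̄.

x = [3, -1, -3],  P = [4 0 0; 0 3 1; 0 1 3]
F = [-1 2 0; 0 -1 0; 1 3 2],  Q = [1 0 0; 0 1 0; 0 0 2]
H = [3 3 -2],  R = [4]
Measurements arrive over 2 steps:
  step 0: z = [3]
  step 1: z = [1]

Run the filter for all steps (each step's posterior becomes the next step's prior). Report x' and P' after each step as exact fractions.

step 0: x̄ = F·x = [-5, 1, -6]
step 0: P̄ = F·P·Fᵀ + Q = [17 -6 18; -6 4 -11; 18 -11 57]
step 0: y = z − H·x̄ = [3]
step 0: S = H·P̄·Hᵀ + R = [229]
step 0: K = P̄·Hᵀ·S⁻¹ = [-3/229; 16/229; -93/229]
step 0: x' = x̄ + K·y = [-1154/229, 277/229, -1653/229]
step 0: P' = (I − K·H)·P̄ = [3884/229 -1326/229 3843/229; -1326/229 660/229 -1031/229; 3843/229 -1031/229 4404/229]
step 1: x̄ = F·x = [1708/229, -277/229, -3629/229]
step 1: P̄ = F·P·Fᵀ + Q = [12057/229 -2646/229 -10408/229; -2646/229 889/229 1408/229; -10408/229 1408/229 22942/229]
step 1: y = z − H·x̄ = [-11322/229]
step 1: S = H·P̄·Hᵀ + R = [269570/229]
step 1: K = P̄·Hᵀ·S⁻¹ = [7007/38510; -8087/269570; -5206/19255]
step 1: x' = x̄ + K·y = [-29603/19255, 36878/134785, -47747/19255]
step 1: P' = (I − K·H)·P̄ = [526763/38510 -197519/38510 239926/19255; -197519/38510 760909/269570 -65458/19255; 239926/19255 -65458/19255 272114/19255]

step 0: x' = [-1154/229, 277/229, -1653/229], P' = [3884/229 -1326/229 3843/229; -1326/229 660/229 -1031/229; 3843/229 -1031/229 4404/229]
step 1: x' = [-29603/19255, 36878/134785, -47747/19255], P' = [526763/38510 -197519/38510 239926/19255; -197519/38510 760909/269570 -65458/19255; 239926/19255 -65458/19255 272114/19255]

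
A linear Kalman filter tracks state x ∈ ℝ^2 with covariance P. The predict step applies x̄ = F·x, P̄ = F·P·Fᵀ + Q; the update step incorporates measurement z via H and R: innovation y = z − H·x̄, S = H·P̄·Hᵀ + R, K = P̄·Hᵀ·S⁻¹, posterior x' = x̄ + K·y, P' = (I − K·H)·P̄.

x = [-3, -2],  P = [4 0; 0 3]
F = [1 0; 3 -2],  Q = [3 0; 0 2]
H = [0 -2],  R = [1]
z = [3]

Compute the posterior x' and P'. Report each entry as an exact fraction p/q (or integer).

x' = [-145/67, -305/201]
P' = [277/67 4/67; 4/67 50/201]

x̄ = F·x = [-3, -5]
P̄ = F·P·Fᵀ + Q = [7 12; 12 50]
y = z − H·x̄ = [-7]
S = H·P̄·Hᵀ + R = [201]
K = P̄·Hᵀ·S⁻¹ = [-8/67; -100/201]
x' = x̄ + K·y = [-145/67, -305/201]
P' = (I − K·H)·P̄ = [277/67 4/67; 4/67 50/201]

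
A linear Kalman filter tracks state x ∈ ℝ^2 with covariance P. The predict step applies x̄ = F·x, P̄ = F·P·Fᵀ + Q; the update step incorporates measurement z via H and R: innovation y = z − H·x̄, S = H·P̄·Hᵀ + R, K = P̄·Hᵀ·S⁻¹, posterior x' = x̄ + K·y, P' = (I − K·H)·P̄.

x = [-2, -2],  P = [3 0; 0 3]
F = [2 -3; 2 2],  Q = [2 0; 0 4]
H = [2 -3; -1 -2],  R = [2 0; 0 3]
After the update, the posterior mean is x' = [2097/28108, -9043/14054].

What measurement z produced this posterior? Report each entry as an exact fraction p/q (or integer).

x̄ = F·x = [2, -8]
P̄ = F·P·Fᵀ + Q = [41 -6; -6 28]
S = H·P̄·Hᵀ + R = [490 92; 92 132]
K = P̄·Hᵀ·S⁻¹ = [3967/14054 -11705/28108; -1009/7027 -3917/14054]
x' − x̄ = [-54119/28108, 103389/14054] = K·y
y = (KᵀK)⁻¹·Kᵀ·(x' − x̄) = [-26, -13]
z = y + H·x̄ = [-26, -13] + [28, 14] = [2, 1]

z = [2, 1]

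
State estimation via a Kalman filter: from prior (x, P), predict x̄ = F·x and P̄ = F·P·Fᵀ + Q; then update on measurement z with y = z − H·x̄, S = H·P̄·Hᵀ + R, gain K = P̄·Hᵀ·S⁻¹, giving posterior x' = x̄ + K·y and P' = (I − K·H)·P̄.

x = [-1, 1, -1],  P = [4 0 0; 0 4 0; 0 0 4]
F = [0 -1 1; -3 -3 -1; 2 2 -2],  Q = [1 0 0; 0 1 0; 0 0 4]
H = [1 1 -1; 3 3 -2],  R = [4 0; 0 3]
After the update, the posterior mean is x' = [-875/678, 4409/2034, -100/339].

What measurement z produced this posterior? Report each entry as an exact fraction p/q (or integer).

z = [2, 3]

x̄ = F·x = [-2, 1, 2]
P̄ = F·P·Fᵀ + Q = [9 8 -16; 8 77 -40; -16 -40 52]
S = H·P̄·Hᵀ + R = [270 690; 690 1801]
K = P̄·Hᵀ·S⁻¹ = [721/3390 -4/113; -1205/2034 140/339; -1138/1695 12/113]
x' − x̄ = [481/678, 2375/2034, -778/339] = K·y
y = (KᵀK)⁻¹·Kᵀ·(x' − x̄) = [5, 10]
z = y + H·x̄ = [5, 10] + [-3, -7] = [2, 3]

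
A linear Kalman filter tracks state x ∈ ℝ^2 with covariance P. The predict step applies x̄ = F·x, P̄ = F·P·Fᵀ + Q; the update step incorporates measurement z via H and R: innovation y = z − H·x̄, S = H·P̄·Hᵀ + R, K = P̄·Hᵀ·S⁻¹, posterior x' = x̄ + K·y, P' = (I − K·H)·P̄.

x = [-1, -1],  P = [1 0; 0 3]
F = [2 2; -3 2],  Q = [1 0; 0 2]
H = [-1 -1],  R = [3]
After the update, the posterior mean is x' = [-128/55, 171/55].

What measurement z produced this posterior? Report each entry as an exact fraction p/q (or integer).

x̄ = F·x = [-4, 1]
P̄ = F·P·Fᵀ + Q = [17 6; 6 23]
S = H·P̄·Hᵀ + R = [55]
K = P̄·Hᵀ·S⁻¹ = [-23/55; -29/55]
x' − x̄ = [92/55, 116/55] = K·y
y = (KᵀK)⁻¹·Kᵀ·(x' − x̄) = [-4]
z = y + H·x̄ = [-4] + [3] = [-1]

z = [-1]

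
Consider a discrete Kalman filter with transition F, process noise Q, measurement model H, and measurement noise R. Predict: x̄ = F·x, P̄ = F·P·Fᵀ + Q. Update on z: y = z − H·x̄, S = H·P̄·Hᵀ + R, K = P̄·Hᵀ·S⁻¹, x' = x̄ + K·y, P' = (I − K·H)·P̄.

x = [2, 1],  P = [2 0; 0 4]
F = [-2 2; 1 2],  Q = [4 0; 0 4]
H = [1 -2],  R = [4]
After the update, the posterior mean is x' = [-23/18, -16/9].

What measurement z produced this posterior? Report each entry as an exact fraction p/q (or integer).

x̄ = F·x = [-2, 4]
P̄ = F·P·Fᵀ + Q = [28 12; 12 22]
S = H·P̄·Hᵀ + R = [72]
K = P̄·Hᵀ·S⁻¹ = [1/18; -4/9]
x' − x̄ = [13/18, -52/9] = K·y
y = (KᵀK)⁻¹·Kᵀ·(x' − x̄) = [13]
z = y + H·x̄ = [13] + [-10] = [3]

z = [3]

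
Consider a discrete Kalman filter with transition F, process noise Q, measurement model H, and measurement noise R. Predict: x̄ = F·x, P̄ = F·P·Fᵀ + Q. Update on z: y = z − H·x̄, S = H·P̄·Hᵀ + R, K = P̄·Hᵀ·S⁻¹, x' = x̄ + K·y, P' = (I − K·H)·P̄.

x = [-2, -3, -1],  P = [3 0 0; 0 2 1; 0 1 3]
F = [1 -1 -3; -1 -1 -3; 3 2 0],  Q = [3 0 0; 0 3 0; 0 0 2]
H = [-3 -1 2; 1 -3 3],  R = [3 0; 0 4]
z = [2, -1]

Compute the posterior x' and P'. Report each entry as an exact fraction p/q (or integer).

x̄ = F·x = [4, 8, -12]
P̄ = F·P·Fᵀ + Q = [41 32 -1; 32 41 -19; -1 -19 37]
y = z − H·x̄ = [46, 55]
S = H·P̄·Hᵀ + R = [841 656; 656 891]
K = P̄·Hᵀ·S⁻¹ = [-101839/318995 54214/318995; -58837/318995 -9668/318995; -24016/318995 77471/318995]
x' = x̄ + K·y = [-426844/318995, -686282/318995, -671771/318995]
P' = (I − K·H)·P̄ = [234484/318995 409687/318995 403811/318995; 409687/318995 1351456/318995 1202003/318995; 403811/318995 1202003/318995 1170694/318995]

x' = [-426844/318995, -686282/318995, -671771/318995]
P' = [234484/318995 409687/318995 403811/318995; 409687/318995 1351456/318995 1202003/318995; 403811/318995 1202003/318995 1170694/318995]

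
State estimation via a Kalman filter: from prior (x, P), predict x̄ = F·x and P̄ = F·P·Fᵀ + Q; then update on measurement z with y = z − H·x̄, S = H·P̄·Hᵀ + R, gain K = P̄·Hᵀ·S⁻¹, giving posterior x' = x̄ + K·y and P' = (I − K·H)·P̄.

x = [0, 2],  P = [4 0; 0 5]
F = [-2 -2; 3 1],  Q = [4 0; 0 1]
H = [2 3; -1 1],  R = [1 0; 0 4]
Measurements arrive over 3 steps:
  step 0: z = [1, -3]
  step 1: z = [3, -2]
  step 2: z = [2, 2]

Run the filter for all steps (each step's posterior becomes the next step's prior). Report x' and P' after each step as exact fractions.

step 0: x' = [11953/6887, -5870/6887], P' = [9774/6887 -6094/6887; -6094/6887 4538/6887]
step 1: x' = [8799666/9006667, 3131564/9006667], P' = [10377340/9006667 -6437028/9006667; -6437028/9006667 4953032/9006667]
step 2: x' = [-12468032588/9969159799, 14943496258/9969159799], P' = [11374436460/9969159799 -7039280948/9969159799; -7039280948/9969159799 5416758376/9969159799]

step 0: x̄ = F·x = [-4, 2]
step 0: P̄ = F·P·Fᵀ + Q = [40 -34; -34 42]
step 0: y = z − H·x̄ = [3, -9]
step 0: S = H·P̄·Hᵀ + R = [131 80; 80 154]
step 0: K = P̄·Hᵀ·S⁻¹ = [1266/6887 -3967/6887; 1426/6887 2658/6887]
step 0: x' = x̄ + K·y = [11953/6887, -5870/6887]
step 0: P' = (I − K·H)·P̄ = [9774/6887 -6094/6887; -6094/6887 4538/6887]
step 1: x̄ = F·x = [-12166/6887, 29989/6887]
step 1: P̄ = F·P·Fᵀ + Q = [36044/6887 -18968/6887; -18968/6887 62827/6887]
step 1: y = z − H·x̄ = [-44974/6887, -55929/6887]
step 1: S = H·P̄·Hᵀ + R = [488890/6887 135361/6887; 135361/6887 164355/6887]
step 1: K = P̄·Hᵀ·S⁻¹ = [1443596/9006667 -4203592/9006667; 1985040/9006667 2847515/9006667]
step 1: x' = x̄ + K·y = [8799666/9006667, 3131564/9006667]
step 1: P' = (I − K·H)·P̄ = [10377340/9006667 -6437028/9006667; -6437028/9006667 4953032/9006667]
step 2: x̄ = F·x = [-23862460/9006667, 29530562/9006667]
step 2: P̄ = F·P·Fᵀ + Q = [45851932/9006667 -20673880/9006667; -20673880/9006667 68733591/9006667]
step 2: y = z − H·x̄ = [-22853432/9006667, -35379688/9006667]
step 2: S = H·P̄·Hᵀ + R = [562930154/9006667 135170789/9006667; 135170789/9006667 191959951/9006667]
step 2: K = P̄·Hᵀ·S⁻¹ = [1631030076/9969159799 -4603429352/9969159799; 2171713232/9969159799 3114009831/9969159799]
step 2: x' = x̄ + K·y = [-12468032588/9969159799, 14943496258/9969159799]
step 2: P' = (I − K·H)·P̄ = [11374436460/9969159799 -7039280948/9969159799; -7039280948/9969159799 5416758376/9969159799]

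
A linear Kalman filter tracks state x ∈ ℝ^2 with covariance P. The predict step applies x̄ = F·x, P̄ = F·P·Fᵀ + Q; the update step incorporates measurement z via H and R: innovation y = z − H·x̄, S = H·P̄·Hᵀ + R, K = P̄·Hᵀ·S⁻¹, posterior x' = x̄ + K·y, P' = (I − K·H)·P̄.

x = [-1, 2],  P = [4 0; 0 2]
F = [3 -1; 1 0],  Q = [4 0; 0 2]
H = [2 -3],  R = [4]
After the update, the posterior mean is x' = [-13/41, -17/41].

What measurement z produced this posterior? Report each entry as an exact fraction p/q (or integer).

x̄ = F·x = [-5, -1]
P̄ = F·P·Fᵀ + Q = [42 12; 12 6]
S = H·P̄·Hᵀ + R = [82]
K = P̄·Hᵀ·S⁻¹ = [24/41; 3/41]
x' − x̄ = [192/41, 24/41] = K·y
y = (KᵀK)⁻¹·Kᵀ·(x' − x̄) = [8]
z = y + H·x̄ = [8] + [-7] = [1]

z = [1]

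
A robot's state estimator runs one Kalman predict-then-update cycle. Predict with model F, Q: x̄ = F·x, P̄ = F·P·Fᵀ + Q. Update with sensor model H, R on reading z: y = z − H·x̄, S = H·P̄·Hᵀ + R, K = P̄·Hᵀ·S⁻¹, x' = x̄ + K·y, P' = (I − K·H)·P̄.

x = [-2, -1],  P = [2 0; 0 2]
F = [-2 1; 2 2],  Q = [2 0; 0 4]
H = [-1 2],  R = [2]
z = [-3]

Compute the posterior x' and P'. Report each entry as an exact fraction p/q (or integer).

x̄ = F·x = [3, -6]
P̄ = F·P·Fᵀ + Q = [12 -4; -4 20]
y = z − H·x̄ = [12]
S = H·P̄·Hᵀ + R = [110]
K = P̄·Hᵀ·S⁻¹ = [-2/11; 2/5]
x' = x̄ + K·y = [9/11, -6/5]
P' = (I − K·H)·P̄ = [92/11 4; 4 12/5]

x' = [9/11, -6/5]
P' = [92/11 4; 4 12/5]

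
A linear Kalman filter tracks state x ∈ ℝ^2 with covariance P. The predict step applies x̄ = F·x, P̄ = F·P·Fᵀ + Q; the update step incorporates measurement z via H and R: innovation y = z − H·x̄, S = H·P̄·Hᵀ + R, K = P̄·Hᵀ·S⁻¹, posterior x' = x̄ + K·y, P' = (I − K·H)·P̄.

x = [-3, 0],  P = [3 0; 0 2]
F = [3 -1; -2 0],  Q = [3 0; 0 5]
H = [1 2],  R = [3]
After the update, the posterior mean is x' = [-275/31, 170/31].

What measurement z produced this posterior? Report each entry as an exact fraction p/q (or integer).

z = [2]

x̄ = F·x = [-9, 6]
P̄ = F·P·Fᵀ + Q = [32 -18; -18 17]
S = H·P̄·Hᵀ + R = [31]
K = P̄·Hᵀ·S⁻¹ = [-4/31; 16/31]
x' − x̄ = [4/31, -16/31] = K·y
y = (KᵀK)⁻¹·Kᵀ·(x' − x̄) = [-1]
z = y + H·x̄ = [-1] + [3] = [2]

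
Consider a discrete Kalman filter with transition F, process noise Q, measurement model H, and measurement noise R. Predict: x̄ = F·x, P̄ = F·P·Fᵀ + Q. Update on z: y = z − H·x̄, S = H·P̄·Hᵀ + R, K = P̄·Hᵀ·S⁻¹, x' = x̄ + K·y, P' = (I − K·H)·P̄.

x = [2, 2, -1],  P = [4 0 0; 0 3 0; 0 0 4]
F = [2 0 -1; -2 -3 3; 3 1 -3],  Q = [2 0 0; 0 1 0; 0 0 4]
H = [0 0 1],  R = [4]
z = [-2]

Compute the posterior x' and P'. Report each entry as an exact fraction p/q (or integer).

x̄ = F·x = [5, -13, 11]
P̄ = F·P·Fᵀ + Q = [22 -28 36; -28 80 -69; 36 -69 79]
y = z − H·x̄ = [-13]
S = H·P̄·Hᵀ + R = [83]
K = P̄·Hᵀ·S⁻¹ = [36/83; -69/83; 79/83]
x' = x̄ + K·y = [-53/83, -182/83, -114/83]
P' = (I − K·H)·P̄ = [530/83 160/83 144/83; 160/83 1879/83 -276/83; 144/83 -276/83 316/83]

x' = [-53/83, -182/83, -114/83]
P' = [530/83 160/83 144/83; 160/83 1879/83 -276/83; 144/83 -276/83 316/83]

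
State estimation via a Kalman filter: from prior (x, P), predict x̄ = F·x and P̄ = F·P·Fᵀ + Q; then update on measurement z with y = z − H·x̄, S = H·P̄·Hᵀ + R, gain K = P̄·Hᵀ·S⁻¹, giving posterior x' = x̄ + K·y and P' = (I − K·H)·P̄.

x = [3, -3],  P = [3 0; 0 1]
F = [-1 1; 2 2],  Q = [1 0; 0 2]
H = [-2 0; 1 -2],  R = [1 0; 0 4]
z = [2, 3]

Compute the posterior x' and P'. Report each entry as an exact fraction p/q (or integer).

x̄ = F·x = [-6, 0]
P̄ = F·P·Fᵀ + Q = [5 -4; -4 18]
y = z − H·x̄ = [-10, 9]
S = H·P̄·Hᵀ + R = [21 -26; -26 97]
K = P̄·Hᵀ·S⁻¹ = [-632/1361 13/1361; -264/1361 -632/1361]
x' = x̄ + K·y = [-1729/1361, -3048/1361]
P' = (I − K·H)·P̄ = [316/1361 132/1361; 132/1361 1330/1361]

x' = [-1729/1361, -3048/1361]
P' = [316/1361 132/1361; 132/1361 1330/1361]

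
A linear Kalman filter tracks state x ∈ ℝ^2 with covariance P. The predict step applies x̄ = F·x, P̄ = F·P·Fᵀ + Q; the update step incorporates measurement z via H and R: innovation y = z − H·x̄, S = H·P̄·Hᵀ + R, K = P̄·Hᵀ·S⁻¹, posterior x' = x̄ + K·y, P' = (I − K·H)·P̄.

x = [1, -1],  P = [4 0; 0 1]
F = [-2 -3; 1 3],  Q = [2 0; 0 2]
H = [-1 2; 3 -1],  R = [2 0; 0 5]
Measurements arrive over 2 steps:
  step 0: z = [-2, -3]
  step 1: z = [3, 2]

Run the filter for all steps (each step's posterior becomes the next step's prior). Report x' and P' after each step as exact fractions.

step 0: x' = [-5618/4405, -6469/4405], P' = [2822/4405 1686/4405; 1686/4405 2818/4405]
step 1: x' = [1193389/1588291, 2162905/1588291], P' = [2731124/4764873 1516492/4764873; 1516492/4764873 2747426/4764873]

step 0: x̄ = F·x = [1, -2]
step 0: P̄ = F·P·Fᵀ + Q = [27 -17; -17 15]
step 0: y = z − H·x̄ = [3, -8]
step 0: S = H·P̄·Hᵀ + R = [157 -230; -230 365]
step 0: K = P̄·Hᵀ·S⁻¹ = [55/881 1356/4405; 395/881 448/4405]
step 0: x' = x̄ + K·y = [-5618/4405, -6469/4405]
step 0: P' = (I − K·H)·P̄ = [2822/4405 1686/4405; 1686/4405 2818/4405]
step 1: x̄ = F·x = [30643/4405, -5005/881]
step 1: P̄ = F·P·Fᵀ + Q = [65692/4405 -9236/881; -9236/881 9422/881]
step 1: y = z − H·x̄ = [93908/4405, -108144/4405]
step 1: S = H·P̄·Hᵀ + R = [447662/4405 -614556/4405; -614556/4405 937443/4405]
step 1: K = P̄·Hᵀ·S⁻¹ = [1170/36937 1335376/4764873; 15420/36937 360410/4764873]
step 1: x' = x̄ + K·y = [1193389/1588291, 2162905/1588291]
step 1: P' = (I − K·H)·P̄ = [2731124/4764873 1516492/4764873; 1516492/4764873 2747426/4764873]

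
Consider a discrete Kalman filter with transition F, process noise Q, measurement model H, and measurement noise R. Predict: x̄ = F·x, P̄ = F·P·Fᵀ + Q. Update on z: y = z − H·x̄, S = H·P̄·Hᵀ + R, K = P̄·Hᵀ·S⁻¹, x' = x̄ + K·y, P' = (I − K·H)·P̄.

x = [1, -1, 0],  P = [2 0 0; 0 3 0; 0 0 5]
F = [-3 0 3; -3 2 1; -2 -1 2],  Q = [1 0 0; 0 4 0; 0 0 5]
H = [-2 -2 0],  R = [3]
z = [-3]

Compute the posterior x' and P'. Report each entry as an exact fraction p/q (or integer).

x̄ = F·x = [-3, -5, -1]
P̄ = F·P·Fᵀ + Q = [64 33 42; 33 39 16; 42 16 36]
y = z − H·x̄ = [-19]
S = H·P̄·Hᵀ + R = [679]
K = P̄·Hᵀ·S⁻¹ = [-2/7; -144/679; -116/679]
x' = x̄ + K·y = [17/7, -659/679, 1525/679]
P' = (I − K·H)·P̄ = [60/7 -57/7 62/7; -57/7 5745/679 -5840/679; 62/7 -5840/679 10988/679]

x' = [17/7, -659/679, 1525/679]
P' = [60/7 -57/7 62/7; -57/7 5745/679 -5840/679; 62/7 -5840/679 10988/679]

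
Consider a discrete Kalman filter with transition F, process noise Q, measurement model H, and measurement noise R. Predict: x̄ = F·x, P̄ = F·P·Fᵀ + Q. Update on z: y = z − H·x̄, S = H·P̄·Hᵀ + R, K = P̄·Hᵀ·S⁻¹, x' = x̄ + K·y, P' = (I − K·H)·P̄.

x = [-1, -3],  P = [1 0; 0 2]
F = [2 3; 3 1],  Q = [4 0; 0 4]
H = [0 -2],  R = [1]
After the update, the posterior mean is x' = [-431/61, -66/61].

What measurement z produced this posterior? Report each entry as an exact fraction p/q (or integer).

z = [2]

x̄ = F·x = [-11, -6]
P̄ = F·P·Fᵀ + Q = [26 12; 12 15]
S = H·P̄·Hᵀ + R = [61]
K = P̄·Hᵀ·S⁻¹ = [-24/61; -30/61]
x' − x̄ = [240/61, 300/61] = K·y
y = (KᵀK)⁻¹·Kᵀ·(x' − x̄) = [-10]
z = y + H·x̄ = [-10] + [12] = [2]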